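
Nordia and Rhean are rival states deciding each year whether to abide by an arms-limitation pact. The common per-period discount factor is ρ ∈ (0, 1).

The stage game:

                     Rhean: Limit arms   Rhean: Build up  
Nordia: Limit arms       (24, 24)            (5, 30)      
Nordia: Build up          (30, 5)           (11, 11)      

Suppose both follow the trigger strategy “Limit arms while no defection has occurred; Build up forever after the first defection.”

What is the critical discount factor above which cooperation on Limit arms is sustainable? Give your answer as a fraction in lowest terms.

6/19

Under grim trigger the critical discount factor is (T−C)/(T−P) with T = 30, C = 24, P = 11.
ρ* = (30−24)/(30−11) = 6/19.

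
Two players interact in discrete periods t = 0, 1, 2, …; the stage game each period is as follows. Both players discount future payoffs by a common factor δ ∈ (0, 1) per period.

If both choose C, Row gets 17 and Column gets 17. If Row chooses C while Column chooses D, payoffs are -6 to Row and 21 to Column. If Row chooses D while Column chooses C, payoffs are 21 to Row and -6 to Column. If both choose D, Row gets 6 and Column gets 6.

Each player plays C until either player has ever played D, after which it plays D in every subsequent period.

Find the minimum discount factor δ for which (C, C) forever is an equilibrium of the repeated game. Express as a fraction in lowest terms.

4/15

One-period gain from deviating is 21 − 17 = 4. The loss is 17 − 6 = 11 in every subsequent period, with present value 11·δ/(1−δ).
Deviation is unprofitable when 11·δ/(1−δ) ≥ 4, i.e. δ/(1−δ) ≥ 4/11.
Equivalently δ ≥ 4/(4+11) = 4/15.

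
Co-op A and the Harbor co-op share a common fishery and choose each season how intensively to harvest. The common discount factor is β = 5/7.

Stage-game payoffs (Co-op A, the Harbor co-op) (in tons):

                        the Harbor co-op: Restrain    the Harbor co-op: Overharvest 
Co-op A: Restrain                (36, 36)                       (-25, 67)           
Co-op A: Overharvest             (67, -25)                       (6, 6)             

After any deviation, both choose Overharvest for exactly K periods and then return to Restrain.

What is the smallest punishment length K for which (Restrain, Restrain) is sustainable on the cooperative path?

2

Need Σ_{k=1}^{K} β^k ≥ (67−36)/(36−6) = 1.0333 at β = 5/7.
At K = 1 the sum is 0.7143 < 1.0333; at K = 2 it is 1.2245 ≥ 1.0333.
So the minimum punishment length is K = 2.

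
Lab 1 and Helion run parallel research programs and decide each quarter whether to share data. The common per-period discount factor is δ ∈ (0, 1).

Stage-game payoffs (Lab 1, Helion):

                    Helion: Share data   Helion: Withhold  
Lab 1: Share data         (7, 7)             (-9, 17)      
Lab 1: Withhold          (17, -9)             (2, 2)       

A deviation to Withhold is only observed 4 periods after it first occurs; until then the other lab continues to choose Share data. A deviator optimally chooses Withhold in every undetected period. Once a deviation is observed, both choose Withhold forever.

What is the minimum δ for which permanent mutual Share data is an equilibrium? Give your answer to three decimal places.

The best deviation is to choose Withhold for all 4 undetected periods, earning 17 each, then 2 forever once detected.
Deviation value: 17(1−δ^4)/(1−δ) + 2δ^4/(1−δ); cooperation value: 7/(1−δ).
IC: 7 ≥ 17(1−δ^4) + 2δ^4 = 17 − 15δ^4.
So δ^4 ≥ 10/15 = 2/3, giving δ ≥ (2/3)^(1/4) ≈ 0.904.

0.904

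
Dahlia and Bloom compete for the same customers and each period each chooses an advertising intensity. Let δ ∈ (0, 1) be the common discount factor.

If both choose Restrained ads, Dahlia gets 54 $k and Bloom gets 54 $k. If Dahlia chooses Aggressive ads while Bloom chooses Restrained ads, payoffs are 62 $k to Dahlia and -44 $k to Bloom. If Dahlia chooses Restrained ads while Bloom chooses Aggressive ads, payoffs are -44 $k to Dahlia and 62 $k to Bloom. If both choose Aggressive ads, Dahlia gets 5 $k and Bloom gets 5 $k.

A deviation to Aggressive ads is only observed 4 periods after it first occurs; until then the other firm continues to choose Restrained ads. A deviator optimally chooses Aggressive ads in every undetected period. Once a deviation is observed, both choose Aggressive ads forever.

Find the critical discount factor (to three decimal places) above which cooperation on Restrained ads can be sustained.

0.612

A deviator earns 62 for 4 periods, then 5 forever; cooperating earns 54 forever. Multiplying the IC by (1−δ):
54 ≥ 62(1−δ^4) + 5δ^4, so 57·δ^4 ≥ 8 and δ^4 ≥ 8/57.
δ ≥ (8/57)^(1/4) ≈ 0.612.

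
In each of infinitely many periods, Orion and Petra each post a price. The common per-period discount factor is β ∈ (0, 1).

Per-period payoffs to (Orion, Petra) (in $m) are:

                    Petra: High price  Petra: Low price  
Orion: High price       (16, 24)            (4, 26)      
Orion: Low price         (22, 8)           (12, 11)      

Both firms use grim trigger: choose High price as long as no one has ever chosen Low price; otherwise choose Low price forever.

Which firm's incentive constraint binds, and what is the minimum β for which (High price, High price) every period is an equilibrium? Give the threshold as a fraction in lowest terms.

Orion's threshold: (22−16)/(22−12) = 3/5.
Petra's threshold: (26−24)/(26−11) = 2/15.
3/5 > 2/15, so Orion binds and β* = 3/5.

Orion; β ≥ 3/5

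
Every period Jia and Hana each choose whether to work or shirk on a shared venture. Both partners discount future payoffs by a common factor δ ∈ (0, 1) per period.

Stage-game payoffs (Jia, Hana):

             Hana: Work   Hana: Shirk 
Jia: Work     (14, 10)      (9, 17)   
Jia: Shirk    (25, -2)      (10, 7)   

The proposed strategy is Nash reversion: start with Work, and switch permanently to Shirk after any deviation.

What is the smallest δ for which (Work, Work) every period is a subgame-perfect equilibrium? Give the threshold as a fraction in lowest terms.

11/15

Jia's threshold: (25−14)/(25−10) = 11/15.
Hana's threshold: (17−10)/(17−7) = 7/10.
11/15 > 7/10, so Jia binds and δ* = 11/15.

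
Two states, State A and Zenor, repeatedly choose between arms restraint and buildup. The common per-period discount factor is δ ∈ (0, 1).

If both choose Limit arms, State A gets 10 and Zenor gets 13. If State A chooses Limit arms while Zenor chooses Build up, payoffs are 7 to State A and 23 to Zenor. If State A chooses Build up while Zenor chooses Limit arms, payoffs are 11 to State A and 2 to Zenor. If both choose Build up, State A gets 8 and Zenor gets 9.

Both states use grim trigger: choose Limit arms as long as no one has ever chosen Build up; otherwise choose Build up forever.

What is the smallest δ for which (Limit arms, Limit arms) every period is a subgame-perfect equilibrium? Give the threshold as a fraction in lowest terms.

State A's threshold: (11−10)/(11−8) = 1/3.
Zenor's threshold: (23−13)/(23−9) = 5/7.
1/3 < 5/7, so Zenor binds and δ* = 5/7.

5/7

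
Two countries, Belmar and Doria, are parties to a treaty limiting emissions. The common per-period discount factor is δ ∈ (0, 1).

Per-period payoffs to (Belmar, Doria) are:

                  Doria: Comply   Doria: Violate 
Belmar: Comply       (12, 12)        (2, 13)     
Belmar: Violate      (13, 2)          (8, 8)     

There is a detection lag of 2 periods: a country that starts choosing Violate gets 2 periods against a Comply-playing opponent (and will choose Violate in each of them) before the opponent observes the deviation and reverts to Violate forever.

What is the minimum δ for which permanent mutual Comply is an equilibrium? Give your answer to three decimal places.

A deviator earns 13 for 2 periods, then 8 forever; cooperating earns 12 forever. Multiplying the IC by (1−δ):
12 ≥ 13(1−δ^2) + 8δ^2, so 5·δ^2 ≥ 1 and δ^2 ≥ 1/5.
δ ≥ (1/5)^(1/2) ≈ 0.447.

0.447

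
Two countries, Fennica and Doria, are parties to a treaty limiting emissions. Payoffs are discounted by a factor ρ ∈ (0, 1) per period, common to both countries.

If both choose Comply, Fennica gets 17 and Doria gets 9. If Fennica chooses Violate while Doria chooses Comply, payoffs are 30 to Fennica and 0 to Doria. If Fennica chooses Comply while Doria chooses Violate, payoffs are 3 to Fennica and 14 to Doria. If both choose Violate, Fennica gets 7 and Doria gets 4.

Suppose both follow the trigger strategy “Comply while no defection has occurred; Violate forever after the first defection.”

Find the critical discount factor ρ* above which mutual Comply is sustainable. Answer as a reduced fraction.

Fennica: cooperation gives 17 each period; deviation gives 30 once then 7 forever.
  17/(1−ρ) ≥ 30 + 7ρ/(1−ρ) ⇒ ρ ≥ 13/23.
Doria: cooperation gives 9 each period; deviation gives 14 once then 4 forever.
  ρ ≥ 5/10 = 1/2.
Both must hold, so the binding constraint is Fennica's: ρ ≥ 13/23.

13/23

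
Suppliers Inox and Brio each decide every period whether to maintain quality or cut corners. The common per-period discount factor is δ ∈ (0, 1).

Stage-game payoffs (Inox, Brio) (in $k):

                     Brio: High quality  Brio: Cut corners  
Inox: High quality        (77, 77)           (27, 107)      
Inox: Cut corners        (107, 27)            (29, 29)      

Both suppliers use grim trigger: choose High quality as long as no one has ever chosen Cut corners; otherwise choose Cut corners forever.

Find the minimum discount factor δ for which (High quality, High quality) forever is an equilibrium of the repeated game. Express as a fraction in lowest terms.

5/13

Under grim trigger the critical discount factor is (T−C)/(T−P) with T = 107, C = 77, P = 29.
δ* = (107−77)/(107−29) = 30/78 = 5/13.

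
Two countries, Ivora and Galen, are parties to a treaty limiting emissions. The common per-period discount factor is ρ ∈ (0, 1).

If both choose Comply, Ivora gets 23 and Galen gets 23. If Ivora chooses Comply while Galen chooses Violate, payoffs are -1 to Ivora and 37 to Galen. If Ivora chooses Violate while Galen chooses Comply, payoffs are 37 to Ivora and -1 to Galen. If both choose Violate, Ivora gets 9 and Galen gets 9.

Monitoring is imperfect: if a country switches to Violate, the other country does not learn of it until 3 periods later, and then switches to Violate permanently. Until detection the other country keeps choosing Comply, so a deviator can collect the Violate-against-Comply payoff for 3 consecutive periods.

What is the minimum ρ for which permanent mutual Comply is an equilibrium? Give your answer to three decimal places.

The best deviation is to choose Violate for all 3 undetected periods, earning 37 each, then 9 forever once detected.
Deviation value: 37(1−ρ^3)/(1−ρ) + 9ρ^3/(1−ρ); cooperation value: 23/(1−ρ).
IC: 23 ≥ 37(1−ρ^3) + 9ρ^3 = 37 − 28ρ^3.
So ρ^3 ≥ 14/28 = 1/2, giving ρ ≥ (1/2)^(1/3) ≈ 0.794.

0.794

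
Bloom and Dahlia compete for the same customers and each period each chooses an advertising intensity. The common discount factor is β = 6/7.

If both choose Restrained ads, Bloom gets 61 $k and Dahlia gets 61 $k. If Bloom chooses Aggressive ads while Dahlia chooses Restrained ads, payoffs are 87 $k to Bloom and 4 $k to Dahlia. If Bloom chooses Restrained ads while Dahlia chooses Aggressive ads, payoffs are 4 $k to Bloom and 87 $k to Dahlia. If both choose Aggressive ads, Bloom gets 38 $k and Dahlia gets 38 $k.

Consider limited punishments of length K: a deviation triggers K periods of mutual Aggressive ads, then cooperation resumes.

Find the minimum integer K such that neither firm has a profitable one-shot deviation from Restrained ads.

No profitable deviation requires (61−38)(β+…+β^K) ≥ 87−61, i.e. β+…+β^K ≥ 26/23 ≈ 1.1304.
With β = 6/7, the partial sums are K=1: 0.8571, K=2: 1.5918.
K = 2 is the first length at which the sum reaches 1.1304.

2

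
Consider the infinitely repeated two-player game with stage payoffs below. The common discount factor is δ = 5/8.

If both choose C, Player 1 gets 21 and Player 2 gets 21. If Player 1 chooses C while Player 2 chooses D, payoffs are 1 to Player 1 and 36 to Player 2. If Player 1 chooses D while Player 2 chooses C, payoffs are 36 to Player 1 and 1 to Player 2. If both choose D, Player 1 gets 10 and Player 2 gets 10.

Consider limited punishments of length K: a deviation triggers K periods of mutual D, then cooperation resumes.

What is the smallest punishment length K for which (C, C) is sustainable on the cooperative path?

No profitable deviation requires (21−10)(δ+…+δ^K) ≥ 36−21, i.e. δ+…+δ^K ≥ 15/11 ≈ 1.3636.
With δ = 5/8, the partial sums are K=1: 0.6250, K=2: 1.0156, K=3: 1.2598, K=4: 1.4124.
K = 4 is the first length at which the sum reaches 1.3636.

4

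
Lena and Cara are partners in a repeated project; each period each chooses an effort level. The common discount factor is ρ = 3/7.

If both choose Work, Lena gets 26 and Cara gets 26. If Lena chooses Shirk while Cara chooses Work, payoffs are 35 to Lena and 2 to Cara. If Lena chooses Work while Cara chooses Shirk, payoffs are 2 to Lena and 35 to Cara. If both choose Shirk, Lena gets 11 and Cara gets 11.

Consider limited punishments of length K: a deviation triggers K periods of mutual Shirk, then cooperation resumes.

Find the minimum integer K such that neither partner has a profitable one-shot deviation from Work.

2

No profitable deviation requires (26−11)(ρ+…+ρ^K) ≥ 35−26, i.e. ρ+…+ρ^K ≥ 3/5 ≈ 0.6000.
With ρ = 3/7, the partial sums are K=1: 0.4286, K=2: 0.6122.
K = 2 is the first length at which the sum reaches 0.6000.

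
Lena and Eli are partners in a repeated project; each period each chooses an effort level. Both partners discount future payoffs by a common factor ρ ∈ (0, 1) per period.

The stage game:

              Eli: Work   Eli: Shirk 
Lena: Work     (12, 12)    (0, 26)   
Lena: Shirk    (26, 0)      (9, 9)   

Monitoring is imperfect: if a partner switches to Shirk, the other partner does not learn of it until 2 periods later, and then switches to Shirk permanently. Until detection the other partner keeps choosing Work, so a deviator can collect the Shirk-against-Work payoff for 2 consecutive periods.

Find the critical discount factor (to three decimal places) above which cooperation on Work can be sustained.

Deviating for the 2 undetected periods gains 26−12 = 14 per period over cooperation, then loses 12−9 = 3 per period forever once punishment starts.
Gain: 14(1 + ρ + … + ρ^1); loss: 3·ρ^2/(1−ρ).
No profitable deviation ⇔ 14(1−ρ^2) ≤ 3·ρ^2, i.e. ρ^2 ≥ 14/(14+3) = 14/17.
Hence ρ ≥ (14/17)^(1/2) ≈ 0.907.

0.907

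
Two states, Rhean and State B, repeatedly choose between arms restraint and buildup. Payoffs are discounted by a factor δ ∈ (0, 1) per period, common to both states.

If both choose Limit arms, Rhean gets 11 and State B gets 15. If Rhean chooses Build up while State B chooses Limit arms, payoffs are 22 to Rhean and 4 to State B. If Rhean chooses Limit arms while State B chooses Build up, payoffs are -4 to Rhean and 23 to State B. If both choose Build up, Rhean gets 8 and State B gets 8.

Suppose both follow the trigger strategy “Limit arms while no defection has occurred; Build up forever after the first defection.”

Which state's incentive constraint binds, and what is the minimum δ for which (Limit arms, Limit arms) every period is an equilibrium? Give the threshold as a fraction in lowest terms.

For Rhean: deviation gain 22−11 = 11, per-period punishment loss 11−8 = 3. IC gives δ ≥ 11/14.
For State B: gain 8, loss 7 per period, so δ ≥ 8/15.
The tighter constraint is Rhean's, so cooperation needs δ ≥ 11/14.

Rhean; δ ≥ 11/14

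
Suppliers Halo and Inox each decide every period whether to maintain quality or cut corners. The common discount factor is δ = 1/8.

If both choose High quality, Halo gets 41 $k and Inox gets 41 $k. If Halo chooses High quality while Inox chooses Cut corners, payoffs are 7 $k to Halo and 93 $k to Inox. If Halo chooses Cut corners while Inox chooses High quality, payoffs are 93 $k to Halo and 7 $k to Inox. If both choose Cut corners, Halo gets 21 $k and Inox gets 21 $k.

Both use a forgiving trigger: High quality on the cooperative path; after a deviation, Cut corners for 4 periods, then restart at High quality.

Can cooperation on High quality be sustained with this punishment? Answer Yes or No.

A one-shot deviation gives 93 now, then 21 for 4 periods, then back to 41.
Gain from deviating: (93−41) today; loss: (41−21) in each of the next 4 periods.
No-deviation condition: (41−21)(δ+…+δ^4) ≥ 93−41, i.e. δ+…+δ^4 ≥ 13/5.
At δ = 1/8: δ+…+δ^4 = 0.1428 < 2.6000.
So cooperation is not sustainable.

No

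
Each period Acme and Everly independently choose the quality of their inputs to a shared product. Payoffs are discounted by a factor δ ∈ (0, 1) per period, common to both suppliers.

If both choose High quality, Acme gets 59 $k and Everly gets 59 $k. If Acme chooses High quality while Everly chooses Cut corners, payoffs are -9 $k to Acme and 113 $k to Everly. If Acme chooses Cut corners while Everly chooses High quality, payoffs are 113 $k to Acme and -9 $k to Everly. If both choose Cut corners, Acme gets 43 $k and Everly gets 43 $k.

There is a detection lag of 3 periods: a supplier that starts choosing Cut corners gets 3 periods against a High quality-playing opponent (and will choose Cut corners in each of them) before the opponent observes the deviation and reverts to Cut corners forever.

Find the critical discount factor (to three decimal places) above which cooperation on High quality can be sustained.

The best deviation is to choose Cut corners for all 3 undetected periods, earning 113 each, then 43 forever once detected.
Deviation value: 113(1−δ^3)/(1−δ) + 43δ^3/(1−δ); cooperation value: 59/(1−δ).
IC: 59 ≥ 113(1−δ^3) + 43δ^3 = 113 − 70δ^3.
So δ^3 ≥ 54/70 = 27/35, giving δ ≥ (27/35)^(1/3) ≈ 0.917.

0.917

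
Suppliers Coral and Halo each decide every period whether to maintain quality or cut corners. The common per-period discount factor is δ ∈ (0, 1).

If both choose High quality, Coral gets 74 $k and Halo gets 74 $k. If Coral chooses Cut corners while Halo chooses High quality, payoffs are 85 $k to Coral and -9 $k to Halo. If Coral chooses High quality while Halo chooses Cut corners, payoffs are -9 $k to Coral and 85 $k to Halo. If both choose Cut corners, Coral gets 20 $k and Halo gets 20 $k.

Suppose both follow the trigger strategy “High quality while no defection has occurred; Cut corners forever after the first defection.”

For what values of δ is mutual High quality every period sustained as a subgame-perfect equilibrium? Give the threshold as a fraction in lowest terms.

11/65

Cooperation forever yields 74 each period: 74/(1−δ).
Deviating yields 85 once, then 20 forever: 85 + 20δ/(1−δ).
No profitable deviation requires 74/(1−δ) ≥ 85 + 20δ/(1−δ).
Multiplying by (1−δ): 74 ≥ 85(1−δ) + 20δ = 85 − 65δ.
So 65δ ≥ 11, i.e. δ ≥ 11/65.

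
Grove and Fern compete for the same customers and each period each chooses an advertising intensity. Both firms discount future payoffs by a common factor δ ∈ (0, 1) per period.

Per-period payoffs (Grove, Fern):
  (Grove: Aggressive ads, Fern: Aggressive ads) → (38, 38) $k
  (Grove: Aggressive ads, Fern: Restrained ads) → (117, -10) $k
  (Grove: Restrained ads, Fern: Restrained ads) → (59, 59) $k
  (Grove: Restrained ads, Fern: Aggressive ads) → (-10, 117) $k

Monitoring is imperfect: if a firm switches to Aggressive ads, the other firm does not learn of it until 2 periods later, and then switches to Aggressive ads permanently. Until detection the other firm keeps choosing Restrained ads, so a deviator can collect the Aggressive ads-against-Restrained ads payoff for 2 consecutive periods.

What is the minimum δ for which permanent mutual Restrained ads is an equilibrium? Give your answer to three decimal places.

Deviating for the 2 undetected periods gains 117−59 = 58 per period over cooperation, then loses 59−38 = 21 per period forever once punishment starts.
Gain: 58(1 + δ + … + δ^1); loss: 21·δ^2/(1−δ).
No profitable deviation ⇔ 58(1−δ^2) ≤ 21·δ^2, i.e. δ^2 ≥ 58/(58+21) = 58/79.
Hence δ ≥ (58/79)^(1/2) ≈ 0.857.

0.857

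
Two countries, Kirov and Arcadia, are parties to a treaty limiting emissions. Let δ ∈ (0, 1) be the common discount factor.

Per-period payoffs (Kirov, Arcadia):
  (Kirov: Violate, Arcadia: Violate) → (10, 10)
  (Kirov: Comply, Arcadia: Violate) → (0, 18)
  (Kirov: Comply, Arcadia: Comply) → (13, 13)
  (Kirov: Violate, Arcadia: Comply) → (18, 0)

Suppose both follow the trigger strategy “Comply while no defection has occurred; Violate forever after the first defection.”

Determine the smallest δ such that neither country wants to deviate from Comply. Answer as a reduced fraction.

13/(1−δ) ≥ 18 + 10δ/(1−δ)
13 ≥ 18 − 8δ
δ ≥ 5/8.

5/8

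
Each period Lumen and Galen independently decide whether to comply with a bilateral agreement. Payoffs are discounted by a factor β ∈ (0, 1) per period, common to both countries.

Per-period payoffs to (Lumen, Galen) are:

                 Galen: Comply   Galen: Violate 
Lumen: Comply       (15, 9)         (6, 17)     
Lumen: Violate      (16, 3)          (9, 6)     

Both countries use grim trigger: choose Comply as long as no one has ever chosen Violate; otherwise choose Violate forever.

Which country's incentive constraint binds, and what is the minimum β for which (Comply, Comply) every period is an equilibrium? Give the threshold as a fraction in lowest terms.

Lumen: cooperation gives 15 each period; deviation gives 16 once then 9 forever.
  15/(1−β) ≥ 16 + 9β/(1−β) ⇒ β ≥ 1/7.
Galen: cooperation gives 9 each period; deviation gives 17 once then 6 forever.
  β ≥ 8/11.
Both must hold, so the binding constraint is Galen's: β ≥ 8/11.

Galen; β ≥ 8/11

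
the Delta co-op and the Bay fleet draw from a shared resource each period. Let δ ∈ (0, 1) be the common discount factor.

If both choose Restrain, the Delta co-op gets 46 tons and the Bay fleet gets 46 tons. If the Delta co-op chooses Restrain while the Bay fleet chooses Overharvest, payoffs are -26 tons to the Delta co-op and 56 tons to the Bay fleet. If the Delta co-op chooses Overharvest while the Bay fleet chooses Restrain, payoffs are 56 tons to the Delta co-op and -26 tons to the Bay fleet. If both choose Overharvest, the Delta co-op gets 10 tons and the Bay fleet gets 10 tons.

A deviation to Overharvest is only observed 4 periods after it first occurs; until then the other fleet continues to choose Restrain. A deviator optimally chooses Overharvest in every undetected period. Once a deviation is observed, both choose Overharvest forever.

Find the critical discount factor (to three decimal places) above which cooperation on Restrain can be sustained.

The best deviation is to choose Overharvest for all 4 undetected periods, earning 56 each, then 10 forever once detected.
Deviation value: 56(1−δ^4)/(1−δ) + 10δ^4/(1−δ); cooperation value: 46/(1−δ).
IC: 46 ≥ 56(1−δ^4) + 10δ^4 = 56 − 46δ^4.
So δ^4 ≥ 10/46 = 5/23, giving δ ≥ (5/23)^(1/4) ≈ 0.683.

0.683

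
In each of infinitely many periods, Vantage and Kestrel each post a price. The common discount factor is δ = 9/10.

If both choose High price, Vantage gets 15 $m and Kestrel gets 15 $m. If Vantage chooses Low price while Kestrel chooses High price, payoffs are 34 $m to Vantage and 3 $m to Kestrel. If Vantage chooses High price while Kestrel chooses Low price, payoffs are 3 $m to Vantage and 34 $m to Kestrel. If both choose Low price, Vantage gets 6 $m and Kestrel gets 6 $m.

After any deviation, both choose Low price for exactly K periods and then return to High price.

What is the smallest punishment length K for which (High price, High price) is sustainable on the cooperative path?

3

IC: δ(1−δ^K)/(1−δ) ≥ (34−15)/(15−6) = 19/9.
With δ = 9/10: need 1 − δ^K ≥ 19/9·(1−9/10)/(9/10), i.e. δ^K ≤ 0.7654.
Since (9/10)^2 = 0.8100 and (9/10)^3 = 0.7290, the smallest such K is 3.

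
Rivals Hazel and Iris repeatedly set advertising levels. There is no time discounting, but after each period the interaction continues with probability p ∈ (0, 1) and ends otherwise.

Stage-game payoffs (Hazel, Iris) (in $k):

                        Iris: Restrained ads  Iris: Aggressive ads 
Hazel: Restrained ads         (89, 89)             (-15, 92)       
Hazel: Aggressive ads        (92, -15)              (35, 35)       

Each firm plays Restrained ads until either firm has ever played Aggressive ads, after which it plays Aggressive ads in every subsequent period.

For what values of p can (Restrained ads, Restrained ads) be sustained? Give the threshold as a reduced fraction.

1/19

With no time discounting, the continuation probability p plays the role of the discount factor.
Grim-trigger IC: 89/(1−p) ≥ 92 + 35p/(1−p) ⇒ p ≥ (92−89)/(92−35) = 1/19.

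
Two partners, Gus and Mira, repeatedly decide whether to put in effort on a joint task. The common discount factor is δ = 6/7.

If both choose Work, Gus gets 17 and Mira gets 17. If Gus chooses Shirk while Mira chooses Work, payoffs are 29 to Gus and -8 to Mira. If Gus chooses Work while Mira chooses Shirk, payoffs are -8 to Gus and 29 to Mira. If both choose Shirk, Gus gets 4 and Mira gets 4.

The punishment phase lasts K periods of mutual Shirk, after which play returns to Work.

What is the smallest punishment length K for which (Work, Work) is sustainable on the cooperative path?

2

No profitable deviation requires (17−4)(δ+…+δ^K) ≥ 29−17, i.e. δ+…+δ^K ≥ 12/13 ≈ 0.9231.
With δ = 6/7, the partial sums are K=1: 0.8571, K=2: 1.5918.
K = 2 is the first length at which the sum reaches 0.9231.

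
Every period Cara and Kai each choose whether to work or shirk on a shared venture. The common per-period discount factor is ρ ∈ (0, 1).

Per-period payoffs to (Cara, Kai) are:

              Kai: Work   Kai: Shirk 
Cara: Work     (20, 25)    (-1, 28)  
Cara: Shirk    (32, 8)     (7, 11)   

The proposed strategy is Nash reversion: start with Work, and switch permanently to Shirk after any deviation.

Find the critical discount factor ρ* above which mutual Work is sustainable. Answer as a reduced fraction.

For Cara: deviation gain 32−20 = 12, per-period punishment loss 20−7 = 13. IC gives ρ ≥ 12/25.
For Kai: gain 3, loss 14 per period, so ρ ≥ 3/17.
The tighter constraint is Cara's, so cooperation needs ρ ≥ 12/25.

12/25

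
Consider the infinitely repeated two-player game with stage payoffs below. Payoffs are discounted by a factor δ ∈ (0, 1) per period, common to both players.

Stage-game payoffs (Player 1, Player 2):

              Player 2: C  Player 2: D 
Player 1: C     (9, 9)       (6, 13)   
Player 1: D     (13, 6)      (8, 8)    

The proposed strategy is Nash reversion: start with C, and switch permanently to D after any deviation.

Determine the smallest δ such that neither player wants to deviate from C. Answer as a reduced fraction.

4/5

Cooperation forever yields 9 each period: 9/(1−δ).
Deviating yields 13 once, then 8 forever: 13 + 8δ/(1−δ).
No profitable deviation requires 9/(1−δ) ≥ 13 + 8δ/(1−δ).
Multiplying by (1−δ): 9 ≥ 13(1−δ) + 8δ = 13 − 5δ.
So 5δ ≥ 4, i.e. δ ≥ 4/5.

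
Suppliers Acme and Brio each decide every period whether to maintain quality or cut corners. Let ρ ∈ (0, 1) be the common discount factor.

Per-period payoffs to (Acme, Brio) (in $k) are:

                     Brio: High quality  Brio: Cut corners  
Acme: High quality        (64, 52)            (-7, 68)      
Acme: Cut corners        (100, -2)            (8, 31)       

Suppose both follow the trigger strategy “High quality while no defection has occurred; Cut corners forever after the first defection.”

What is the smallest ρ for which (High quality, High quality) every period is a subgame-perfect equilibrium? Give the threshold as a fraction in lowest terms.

For Acme: deviation gain 100−64 = 36, per-period punishment loss 64−8 = 56. IC gives ρ ≥ 36/92 = 9/23.
For Brio: gain 16, loss 21 per period, so ρ ≥ 16/37.
The tighter constraint is Brio's, so cooperation needs ρ ≥ 16/37.

16/37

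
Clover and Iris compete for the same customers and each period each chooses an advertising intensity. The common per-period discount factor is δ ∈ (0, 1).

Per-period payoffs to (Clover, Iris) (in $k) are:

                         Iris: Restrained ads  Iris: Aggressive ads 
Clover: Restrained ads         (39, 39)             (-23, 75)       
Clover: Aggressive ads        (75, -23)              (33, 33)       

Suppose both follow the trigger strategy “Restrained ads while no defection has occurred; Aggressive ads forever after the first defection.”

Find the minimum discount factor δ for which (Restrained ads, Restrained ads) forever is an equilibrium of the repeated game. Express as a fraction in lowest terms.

6/7

Cooperation forever yields 39 each period: 39/(1−δ).
Deviating yields 75 once, then 33 forever: 75 + 33δ/(1−δ).
No profitable deviation requires 39/(1−δ) ≥ 75 + 33δ/(1−δ).
Multiplying by (1−δ): 39 ≥ 75(1−δ) + 33δ = 75 − 42δ.
So 42δ ≥ 36, i.e. δ ≥ 36/42 = 6/7.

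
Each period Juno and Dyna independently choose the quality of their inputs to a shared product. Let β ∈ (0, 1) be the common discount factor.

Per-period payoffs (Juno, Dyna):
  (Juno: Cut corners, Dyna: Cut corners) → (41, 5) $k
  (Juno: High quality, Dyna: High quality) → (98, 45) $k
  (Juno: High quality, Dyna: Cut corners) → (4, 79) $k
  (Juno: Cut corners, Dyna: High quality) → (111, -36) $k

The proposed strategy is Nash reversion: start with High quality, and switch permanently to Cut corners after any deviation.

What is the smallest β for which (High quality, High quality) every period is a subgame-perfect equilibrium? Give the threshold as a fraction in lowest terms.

Juno's threshold: (111−98)/(111−41) = 13/70.
Dyna's threshold: (79−45)/(79−5) = 17/37.
13/70 < 17/37, so Dyna binds and β* = 17/37.

17/37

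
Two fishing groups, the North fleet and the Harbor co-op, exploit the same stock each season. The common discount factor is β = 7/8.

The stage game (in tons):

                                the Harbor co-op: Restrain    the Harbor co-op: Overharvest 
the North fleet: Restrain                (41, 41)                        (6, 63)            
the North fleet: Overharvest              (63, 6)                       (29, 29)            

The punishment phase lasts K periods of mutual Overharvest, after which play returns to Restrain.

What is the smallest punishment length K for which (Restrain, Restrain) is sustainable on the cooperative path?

3

IC: β(1−β^K)/(1−β) ≥ (63−41)/(41−29) = 11/6.
With β = 7/8: need 1 − β^K ≥ 11/6·(1−7/8)/(7/8), i.e. β^K ≤ 0.7381.
Since (7/8)^2 = 0.7656 and (7/8)^3 = 0.6699, the smallest such K is 3.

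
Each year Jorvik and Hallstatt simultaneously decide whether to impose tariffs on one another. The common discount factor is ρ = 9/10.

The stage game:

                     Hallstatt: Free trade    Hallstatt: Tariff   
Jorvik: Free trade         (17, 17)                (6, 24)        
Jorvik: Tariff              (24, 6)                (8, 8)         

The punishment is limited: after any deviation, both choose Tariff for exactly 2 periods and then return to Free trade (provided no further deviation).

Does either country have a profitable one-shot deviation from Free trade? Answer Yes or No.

Comparing payoff streams over the 3 periods until play realigns: cooperate → 17(1+ρ+…+ρ^2); deviate → 24 + 8(ρ+…+ρ^2).
Cooperation is sustained iff (17−8)(ρ+…+ρ^2) ≥ 24−17.
ρ+…+ρ^2 = 9/10·(1−(9/10)^2)/(1−9/10) = 1.7100, and (24−17)/(17−8) = 0.7778.
1.7100 ≥ 0.7778, so cooperation is sustainable.

No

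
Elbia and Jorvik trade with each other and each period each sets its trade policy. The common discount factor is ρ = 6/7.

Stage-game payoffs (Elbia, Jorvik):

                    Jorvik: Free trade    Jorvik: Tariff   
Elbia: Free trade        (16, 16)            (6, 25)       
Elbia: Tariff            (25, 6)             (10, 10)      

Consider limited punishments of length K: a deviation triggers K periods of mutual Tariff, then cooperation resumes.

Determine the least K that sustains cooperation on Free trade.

2

No profitable deviation requires (16−10)(ρ+…+ρ^K) ≥ 25−16, i.e. ρ+…+ρ^K ≥ 3/2 ≈ 1.5000.
With ρ = 6/7, the partial sums are K=1: 0.8571, K=2: 1.5918.
K = 2 is the first length at which the sum reaches 1.5000.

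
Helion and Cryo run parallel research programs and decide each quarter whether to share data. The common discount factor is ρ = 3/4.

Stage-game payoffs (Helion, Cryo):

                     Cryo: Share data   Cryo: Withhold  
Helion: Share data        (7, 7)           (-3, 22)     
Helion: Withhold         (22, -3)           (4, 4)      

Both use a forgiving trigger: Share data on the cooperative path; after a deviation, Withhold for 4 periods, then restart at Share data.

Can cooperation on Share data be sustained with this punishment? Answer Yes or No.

A one-shot deviation gives 22 now, then 4 for 4 periods, then back to 7.
Gain from deviating: (22−7) today; loss: (7−4) in each of the next 4 periods.
No-deviation condition: (7−4)(ρ+…+ρ^4) ≥ 22−7, i.e. ρ+…+ρ^4 ≥ 5.
At ρ = 3/4: ρ+…+ρ^4 = 2.0508 < 5.0000.
So cooperation is not sustainable.

No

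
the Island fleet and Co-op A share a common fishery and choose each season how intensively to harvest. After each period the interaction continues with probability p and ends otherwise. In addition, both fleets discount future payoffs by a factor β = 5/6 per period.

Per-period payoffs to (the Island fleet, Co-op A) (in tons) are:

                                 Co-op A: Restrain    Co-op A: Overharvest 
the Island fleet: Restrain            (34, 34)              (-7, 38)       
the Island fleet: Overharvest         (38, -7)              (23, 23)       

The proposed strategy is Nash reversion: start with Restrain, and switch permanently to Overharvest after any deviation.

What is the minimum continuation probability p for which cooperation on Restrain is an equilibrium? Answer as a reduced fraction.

8/25

Expected continuation weight on next period's payoff is β·p = 5/6·p, which plays the role of the discount factor.
Cooperation requires 5/6·p ≥ (38−34)/(38−23) = 4/15, hence p ≥ 8/25.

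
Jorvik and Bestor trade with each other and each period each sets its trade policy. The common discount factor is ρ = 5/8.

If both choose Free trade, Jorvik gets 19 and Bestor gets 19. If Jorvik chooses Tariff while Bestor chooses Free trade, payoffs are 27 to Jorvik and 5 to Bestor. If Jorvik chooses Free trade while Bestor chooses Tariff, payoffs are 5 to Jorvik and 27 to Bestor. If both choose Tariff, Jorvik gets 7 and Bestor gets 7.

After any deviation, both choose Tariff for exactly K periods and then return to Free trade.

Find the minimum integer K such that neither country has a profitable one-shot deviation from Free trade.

2

IC: ρ(1−ρ^K)/(1−ρ) ≥ (27−19)/(19−7) = 2/3.
With ρ = 5/8: need 1 − ρ^K ≥ 2/3·(1−5/8)/(5/8), i.e. ρ^K ≤ 0.6000.
Since (5/8)^1 = 0.6250 and (5/8)^2 = 0.3906, the smallest such K is 2.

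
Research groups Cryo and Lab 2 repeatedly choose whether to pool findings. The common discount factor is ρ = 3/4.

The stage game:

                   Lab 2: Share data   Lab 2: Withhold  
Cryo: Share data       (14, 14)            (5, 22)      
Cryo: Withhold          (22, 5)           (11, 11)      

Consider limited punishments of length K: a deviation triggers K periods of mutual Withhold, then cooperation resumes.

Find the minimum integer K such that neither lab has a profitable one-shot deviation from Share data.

IC: ρ(1−ρ^K)/(1−ρ) ≥ (22−14)/(14−11) = 8/3.
With ρ = 3/4: need 1 − ρ^K ≥ 8/3·(1−3/4)/(3/4), i.e. ρ^K ≤ 0.1111.
Since (3/4)^7 = 0.1335 and (3/4)^8 = 0.1001, the smallest such K is 8.

8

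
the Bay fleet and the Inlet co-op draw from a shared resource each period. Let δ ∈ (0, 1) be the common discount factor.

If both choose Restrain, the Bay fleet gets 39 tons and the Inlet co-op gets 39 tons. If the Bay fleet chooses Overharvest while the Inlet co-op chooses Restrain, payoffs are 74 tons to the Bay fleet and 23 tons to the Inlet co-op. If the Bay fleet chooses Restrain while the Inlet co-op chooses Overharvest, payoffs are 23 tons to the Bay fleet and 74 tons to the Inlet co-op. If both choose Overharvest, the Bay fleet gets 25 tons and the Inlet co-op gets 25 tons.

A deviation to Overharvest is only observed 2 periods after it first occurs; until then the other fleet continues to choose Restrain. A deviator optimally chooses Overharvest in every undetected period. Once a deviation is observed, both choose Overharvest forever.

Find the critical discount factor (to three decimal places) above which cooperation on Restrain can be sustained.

0.845

The best deviation is to choose Overharvest for all 2 undetected periods, earning 74 each, then 25 forever once detected.
Deviation value: 74(1−δ^2)/(1−δ) + 25δ^2/(1−δ); cooperation value: 39/(1−δ).
IC: 39 ≥ 74(1−δ^2) + 25δ^2 = 74 − 49δ^2.
So δ^2 ≥ 35/49 = 5/7, giving δ ≥ (5/7)^(1/2) ≈ 0.845.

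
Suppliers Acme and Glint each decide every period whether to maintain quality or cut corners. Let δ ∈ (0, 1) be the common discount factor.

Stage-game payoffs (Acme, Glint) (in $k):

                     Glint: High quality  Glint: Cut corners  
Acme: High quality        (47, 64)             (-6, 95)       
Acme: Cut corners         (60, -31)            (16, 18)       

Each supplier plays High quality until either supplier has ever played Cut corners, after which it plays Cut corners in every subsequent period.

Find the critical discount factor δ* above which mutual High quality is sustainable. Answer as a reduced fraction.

Acme: cooperation gives 47 each period; deviation gives 60 once then 16 forever.
  47/(1−δ) ≥ 60 + 16δ/(1−δ) ⇒ δ ≥ 13/44.
Glint: cooperation gives 64 each period; deviation gives 95 once then 18 forever.
  δ ≥ 31/77.
Both must hold, so the binding constraint is Glint's: δ ≥ 31/77.

31/77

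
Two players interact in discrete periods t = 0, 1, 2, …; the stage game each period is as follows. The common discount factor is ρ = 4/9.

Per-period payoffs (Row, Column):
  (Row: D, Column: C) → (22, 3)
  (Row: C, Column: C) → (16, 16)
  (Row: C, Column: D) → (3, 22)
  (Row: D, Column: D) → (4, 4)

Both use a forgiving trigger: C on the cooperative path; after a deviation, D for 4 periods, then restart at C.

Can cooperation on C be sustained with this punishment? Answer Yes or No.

Yes

A one-shot deviation gives 22 now, then 4 for 4 periods, then back to 16.
Gain from deviating: (22−16) today; loss: (16−4) in each of the next 4 periods.
No-deviation condition: (16−4)(ρ+…+ρ^4) ≥ 22−16, i.e. ρ+…+ρ^4 ≥ 1/2.
At ρ = 4/9: ρ+…+ρ^4 = 0.7688 ≥ 0.5000.
So cooperation is sustainable.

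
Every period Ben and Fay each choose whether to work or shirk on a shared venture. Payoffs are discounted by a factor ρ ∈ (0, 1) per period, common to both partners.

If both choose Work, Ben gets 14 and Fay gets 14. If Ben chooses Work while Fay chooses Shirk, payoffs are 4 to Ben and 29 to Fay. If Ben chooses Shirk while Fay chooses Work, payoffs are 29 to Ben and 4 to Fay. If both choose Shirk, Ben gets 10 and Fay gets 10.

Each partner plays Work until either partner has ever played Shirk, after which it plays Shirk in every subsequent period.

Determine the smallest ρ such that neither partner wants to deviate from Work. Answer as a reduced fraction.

15/19

Under grim trigger the critical discount factor is (T−C)/(T−P) with T = 29, C = 14, P = 10.
ρ* = (29−14)/(29−10) = 15/19.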